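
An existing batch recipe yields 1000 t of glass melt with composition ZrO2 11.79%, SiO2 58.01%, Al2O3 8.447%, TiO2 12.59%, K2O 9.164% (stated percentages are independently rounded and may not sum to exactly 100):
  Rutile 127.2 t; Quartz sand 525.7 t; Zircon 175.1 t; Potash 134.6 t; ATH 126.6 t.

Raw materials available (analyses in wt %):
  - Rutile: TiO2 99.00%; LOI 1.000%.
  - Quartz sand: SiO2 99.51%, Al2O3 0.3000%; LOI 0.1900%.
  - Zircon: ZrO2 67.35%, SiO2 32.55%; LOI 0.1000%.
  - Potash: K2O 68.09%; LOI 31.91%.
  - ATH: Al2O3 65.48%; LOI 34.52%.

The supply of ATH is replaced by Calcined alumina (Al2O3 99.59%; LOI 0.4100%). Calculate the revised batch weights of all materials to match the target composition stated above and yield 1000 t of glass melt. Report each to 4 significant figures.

Revised batch per 1000 t glass melt:
  Rutile: 127.2 t
  Quartz sand: 525.7 t
  Zircon: 175.1 t
  Potash: 134.6 t
  Calcined alumina: 83.23 t
Total batch = 1046 t; LOI loss = 45.74 t

All internal work keeps exact precision at each step; in-progress results are shown, with 4-significant-digit rounding, in the printout. Every reported result is rounded once only — the derived quantities (the totals, net glass mass, the yield, the five compositions, LOI) are carried using the weight values per 1000 t of glass in exact precision exactly as shown in the problem or the answer.
Oxide mass targets, per 1000 t glass melt:
  ZrO2: 11.79% × 1000 = 117.9 t
  SiO2: 58.01% × 1000 = 580.1 t
  Al2O3: 8.447% × 1000 = 84.47 t
  TiO2: 12.59% × 1000 = 125.9 t
  K2O: 9.164% × 1000 = 91.64 t
Balance tally, oxide-wise, using the reported weights, for the quoted basis mass (target by target, the sums agree exact up to rounding of places):
  ZrO2: 175.1·0.6735 = 117.9 t (target 117.9 t)
  SiO2: 525.7·0.9951 + 175.1·0.3255 = 580.1 t (target 580.1 t)
  Al2O3: 525.7·0.003000 + 83.23·0.9959 = 84.47 t (target 84.47 t)
  TiO2: 127.2·0.9900 = 125.9 t (target 125.9 t)
  K2O: 134.6·0.6809 = 91.65 t (target 91.64 t)
Glass-mass bookkeeping: total charge less LOI = 1000 t (the Σ of target masses is 1000 t; basis as stated: 1000 t — rounding explains the deltas).
Batch total: Σ batch = 1046 t; Σ batch·LOI gives LOI loss = 45.74 t; as yield: glass ÷ batch → 95.63%.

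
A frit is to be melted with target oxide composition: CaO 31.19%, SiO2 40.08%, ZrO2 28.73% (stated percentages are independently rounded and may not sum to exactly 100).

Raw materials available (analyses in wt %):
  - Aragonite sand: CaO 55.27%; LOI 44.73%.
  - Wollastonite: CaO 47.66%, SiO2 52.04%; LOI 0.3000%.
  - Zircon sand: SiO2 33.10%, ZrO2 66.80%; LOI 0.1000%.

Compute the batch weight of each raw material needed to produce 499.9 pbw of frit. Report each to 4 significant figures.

Every computation runs at full float precision throughout. Values along the way are shown, rounded to four significant figures, as written — every reported result undergoes a single rounding. The derived quantities (ignition loss, glass mass, three oxide percentages, the totals, yield) are recomputed using the weight values on 499.9 pbw of glass at exact precision, exactly as printed in problem or answer.
Target oxide masses per 499.9 pbw frit:
  CaO: 31.19% × 499.9 = 155.9 pbw
  SiO2: 40.08% × 499.9 = 200.4 pbw
  ZrO2: 28.73% × 499.9 = 143.6 pbw
Checking each oxide sum per the reported batch figures, under the basis named above (every target is met by its sum given rounding of the digits):
  CaO: 68.03·0.5527 + 248.3·0.4766 = 155.9 pbw (target 155.9 pbw)
  SiO2: 248.3·0.5204 + 215.0·0.3310 = 200.4 pbw (target 200.4 pbw)
  ZrO2: 215.0·0.6680 = 143.6 pbw (target 143.6 pbw)
Glass-mass closure: Σ batch − LOI loss = 499.9 pbw (oxide target masses add up to 499.9 pbw; basis as stated: 499.9 pbw — a pure rounding effect).
Summing the batch: Σ batch = 531.3 pbw; LOI loss = Σ batch·LOI = 31.39 pbw; as yield: glass ÷ batch → 94.09%.

Batch per 499.9 pbw frit:
  Aragonite sand: 68.03 pbw
  Wollastonite: 248.3 pbw
  Zircon sand: 215.0 pbw
Total batch = 531.3 pbw; LOI loss = 31.39 pbw; yield = 94.09%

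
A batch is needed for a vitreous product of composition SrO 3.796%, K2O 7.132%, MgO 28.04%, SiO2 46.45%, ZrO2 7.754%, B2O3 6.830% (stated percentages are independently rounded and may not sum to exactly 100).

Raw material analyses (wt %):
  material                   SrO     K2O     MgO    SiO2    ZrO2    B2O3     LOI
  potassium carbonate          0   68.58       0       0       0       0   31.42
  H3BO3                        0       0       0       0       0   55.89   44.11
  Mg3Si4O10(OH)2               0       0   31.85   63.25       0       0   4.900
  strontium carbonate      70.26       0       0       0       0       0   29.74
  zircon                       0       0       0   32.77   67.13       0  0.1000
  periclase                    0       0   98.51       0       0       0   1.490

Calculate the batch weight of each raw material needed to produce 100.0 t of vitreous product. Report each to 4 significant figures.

Each numeric step carries exact precision from start to finish — intermediates are printed with 4-significant-figure rounding as written. Each reported result takes just one rounding — all derived quantities, including LOI, yield, the six compositions, the totals, glass mass, are rebuilt from the batch weights for 100.0 t of glass at full precision, precisely as stated by the problem or the answer.
Per-oxide target masses for 100.0 t vitreous product:
  SrO: 3.796% × 100.0 = 3.796 t
  K2O: 7.132% × 100.0 = 7.132 t
  MgO: 28.04% × 100.0 = 28.04 t
  SiO2: 46.45% × 100.0 = 46.45 t
  ZrO2: 7.754% × 100.0 = 7.754 t
  B2O3: 6.830% × 100.0 = 6.830 t
A balance pass over the oxides, with the batch weights as given, per the basis as stated (every target is met by its sum given rounding of the digits):
  SrO: 5.403·0.7026 = 3.796 t (target 3.796 t)
  K2O: 10.40·0.6858 = 7.132 t (target 7.132 t)
  MgO: 67.45·0.3185 + 6.655·0.9851 = 28.04 t (target 28.04 t)
  SiO2: 67.45·0.6325 + 11.55·0.3277 = 46.45 t (target 46.45 t)
  ZrO2: 11.55·0.6713 = 7.754 t (target 7.754 t)
  B2O3: 12.22·0.5589 = 6.830 t (target 6.830 t)
Mass balance on the glass: total charge less LOI = 100.0 t (summing oxide targets gives 100.0 t; with the basis standing at 100.0 t — any gap is answer rounding).
Summing the batch: Σ batch = 113.7 t; LOI removed, Σ of batch·LOI: 13.68 t; yield: glass divided by total = 87.97%.

Batch per 100.0 t vitreous product:
  potassium carbonate: 10.40 t
  H3BO3: 12.22 t
  Mg3Si4O10(OH)2: 67.45 t
  strontium carbonate: 5.403 t
  zircon: 11.55 t
  periclase: 6.655 t
Total batch = 113.7 t; LOI loss = 13.68 t; yield = 87.97%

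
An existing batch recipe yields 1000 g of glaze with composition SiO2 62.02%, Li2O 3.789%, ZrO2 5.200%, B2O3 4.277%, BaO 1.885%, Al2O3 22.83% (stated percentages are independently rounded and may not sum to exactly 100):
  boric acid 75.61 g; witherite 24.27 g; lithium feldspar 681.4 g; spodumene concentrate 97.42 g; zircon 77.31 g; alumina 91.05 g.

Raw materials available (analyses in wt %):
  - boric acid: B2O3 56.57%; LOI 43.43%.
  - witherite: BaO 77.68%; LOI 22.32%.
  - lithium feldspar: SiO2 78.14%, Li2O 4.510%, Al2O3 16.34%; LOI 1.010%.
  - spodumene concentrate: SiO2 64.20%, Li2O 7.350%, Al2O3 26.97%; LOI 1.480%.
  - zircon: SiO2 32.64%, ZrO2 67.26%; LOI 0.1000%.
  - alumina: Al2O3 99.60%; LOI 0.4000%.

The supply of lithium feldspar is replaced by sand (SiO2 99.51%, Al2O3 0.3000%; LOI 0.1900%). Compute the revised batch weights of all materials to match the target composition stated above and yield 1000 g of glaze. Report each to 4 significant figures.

Revised batch per 1000 g glaze:
  boric acid: 75.61 g
  witherite: 24.27 g
  sand: 265.3 g
  spodumene concentrate: 515.5 g
  zircon: 77.31 g
  alumina: 88.83 g
Total batch = 1047 g; LOI loss = 46.82 g

All arithmetic holds full float precision through the solve. Mid-chain values appear with 4-significant-figure rounding alongside each step — each reported result undergoes a single rounding; all derived quantities (the six compositions, totals, the yield, ignition loss, net glass mass) are re-derived starting from the weights for 1000 g of glass in full float precision precisely as stated by either problem or answer.
Oxide mass targets, per 1000 g glaze:
  SiO2: 62.02% × 1000 = 620.2 g
  Li2O: 3.789% × 1000 = 37.89 g
  ZrO2: 5.200% × 1000 = 52.00 g
  B2O3: 4.277% × 1000 = 42.77 g
  BaO: 1.885% × 1000 = 18.85 g
  Al2O3: 22.83% × 1000 = 228.3 g
Checking each oxide sum on the weights just shown, per the basis as stated (target by target, the sums agree modulo rounding of the values):
  SiO2: 265.3·0.9951 + 515.5·0.6420 + 77.31·0.3264 = 620.2 g (target 620.2 g)
  Li2O: 515.5·0.07350 = 37.89 g (target 37.89 g)
  ZrO2: 77.31·0.6726 = 52.00 g (target 52.00 g)
  B2O3: 75.61·0.5657 = 42.77 g (target 42.77 g)
  BaO: 24.27·0.7768 = 18.85 g (target 18.85 g)
  Al2O3: 265.3·0.003000 + 515.5·0.2697 + 88.83·0.9960 = 228.3 g (target 228.3 g)
Glass mass check: total batch − LOI = 1000 g (per-oxide target masses sum to 1000 g; versus the stated basis of 1000 g — deltas are rounding alone).
Summing the batch: Σ batch = 1047 g; LOI removed, Σ of batch·LOI: 46.82 g; yield: glass divided by total = 95.53%.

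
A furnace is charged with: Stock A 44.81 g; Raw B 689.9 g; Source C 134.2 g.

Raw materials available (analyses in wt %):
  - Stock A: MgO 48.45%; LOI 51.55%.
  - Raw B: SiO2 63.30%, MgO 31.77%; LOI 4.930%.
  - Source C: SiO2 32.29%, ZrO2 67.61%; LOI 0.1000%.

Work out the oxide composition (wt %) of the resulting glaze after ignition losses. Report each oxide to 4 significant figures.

Glass mass = 811.7 g (batch 868.9 − LOI 57.25).
Composition: SiO2 59.14%, MgO 29.68%, ZrO2 11.18%

In-progress results are shown, rounded to four significant digits, alongside each step. The working math carries exact precision throughout; exactly one rounding goes into each reported value. The derived quantities, including ignition loss, totals, net glass mass, the yield, the three compositions, are rebuilt from the weighed amounts at 811.7 g of glass in full float precision as set out in the problem or answer text.
What the batch supplies per oxide:
  SiO2: 689.9·0.6330 + 134.2·0.3229 = 480.0 g
  MgO: 44.81·0.4845 + 689.9·0.3177 = 240.9 g
  ZrO2: 134.2·0.6761 = 90.73 g
LOI: 44.81·0.5155 + 689.9·0.04930 + 134.2·0.001000 = 57.25 g
batch − LOI leaves glass = 868.9 − 57.25 = 811.7 g (the oxide masses sum to this)
each wt % is 100 × oxide ÷ glass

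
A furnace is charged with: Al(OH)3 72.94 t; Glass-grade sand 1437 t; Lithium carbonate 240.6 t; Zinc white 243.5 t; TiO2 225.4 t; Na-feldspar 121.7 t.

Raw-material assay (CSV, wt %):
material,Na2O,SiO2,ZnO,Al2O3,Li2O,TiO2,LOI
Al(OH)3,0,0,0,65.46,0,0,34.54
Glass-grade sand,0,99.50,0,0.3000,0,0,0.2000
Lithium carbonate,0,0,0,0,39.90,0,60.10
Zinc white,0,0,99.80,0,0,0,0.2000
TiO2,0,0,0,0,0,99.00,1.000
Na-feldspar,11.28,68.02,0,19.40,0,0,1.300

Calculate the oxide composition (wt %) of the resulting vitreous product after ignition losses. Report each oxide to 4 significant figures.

All internal work maintains full precision at each step — mid-chain values are printed, rounded to four significant digits, between the steps. Every reported value carries a single rounding — the derived quantities, including the totals, LOI, net glass mass, the six compositions, yield, are recomputed from the weighed amounts for 2164 t of glass at full precision, as quoted within the problem or answer text.
Delivered oxide masses:
  Na2O: 121.7·0.1128 = 13.73 t
  SiO2: 1437·0.9950 + 121.7·0.6802 = 1513 t
  ZnO: 243.5·0.9980 = 243.0 t
  Al2O3: 72.94·0.6546 + 1437·0.003000 + 121.7·0.1940 = 75.67 t
  Li2O: 240.6·0.3990 = 96.00 t
  TiO2: 225.4·0.9900 = 223.1 t
LOI: 72.94·0.3454 + 1437·0.002000 + 240.6·0.6010 + 243.5·0.002000 + 225.4·0.01000 + 121.7·0.01300 = 177.0 t
Net of LOI, the glass mass = 2341 − 177.0 = 2164 t (= the summed oxide contributions)
wt % = 100 × oxide mass / glass mass

Glass mass = 2164 t (batch 2341 − LOI 177.0).
Composition: Na2O 0.6343%, SiO2 69.89%, ZnO 11.23%, Al2O3 3.496%, Li2O 4.436%, TiO2 10.31%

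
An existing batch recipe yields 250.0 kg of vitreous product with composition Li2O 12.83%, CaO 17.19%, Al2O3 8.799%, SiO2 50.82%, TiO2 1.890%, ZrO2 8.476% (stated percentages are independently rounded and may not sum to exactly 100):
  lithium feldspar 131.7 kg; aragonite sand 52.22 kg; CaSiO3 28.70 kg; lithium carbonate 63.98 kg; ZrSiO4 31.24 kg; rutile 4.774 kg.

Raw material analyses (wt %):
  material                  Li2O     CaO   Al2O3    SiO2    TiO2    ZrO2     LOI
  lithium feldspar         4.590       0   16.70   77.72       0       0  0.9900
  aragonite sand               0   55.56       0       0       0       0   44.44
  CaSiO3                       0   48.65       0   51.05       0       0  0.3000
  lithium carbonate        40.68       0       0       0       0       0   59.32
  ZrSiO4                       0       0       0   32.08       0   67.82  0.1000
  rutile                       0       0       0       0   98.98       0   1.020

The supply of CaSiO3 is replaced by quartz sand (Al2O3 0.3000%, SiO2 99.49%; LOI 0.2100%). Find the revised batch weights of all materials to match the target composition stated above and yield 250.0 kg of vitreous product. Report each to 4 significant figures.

Revised batch per 250.0 kg vitreous product:
  lithium feldspar: 131.5 kg
  aragonite sand: 77.35 kg
  quartz sand: 14.94 kg
  lithium carbonate: 64.01 kg
  ZrSiO4: 31.24 kg
  rutile: 4.774 kg
Total batch = 323.8 kg; LOI loss = 73.76 kg

The working math holds full precision at all times; intermediates are displayed, rounded to 4 significant figures, on the page. Every reported value takes a single rounding — the derived quantities are computed at full precision (the six compositions, ignition loss, totals, net glass mass, yield) starting from the weights at 250.0 kg of glass, as they appear in question or answer.
Target masses of each oxide per 250.0 kg vitreous product:
  Li2O: 12.83% × 250.0 = 32.08 kg
  CaO: 17.19% × 250.0 = 42.98 kg
  Al2O3: 8.799% × 250.0 = 22.00 kg
  SiO2: 50.82% × 250.0 = 127.0 kg
  TiO2: 1.890% × 250.0 = 4.725 kg
  ZrO2: 8.476% × 250.0 = 21.19 kg
Verifying the oxide balance using the reported weights, on the stated basis (summed amounts equal target values once rounding is allowed for):
  Li2O: 131.5·0.04590 + 64.01·0.4068 = 32.08 kg (target 32.08 kg)
  CaO: 77.35·0.5556 = 42.98 kg (target 42.98 kg)
  Al2O3: 131.5·0.1670 + 14.94·0.003000 = 22.01 kg (target 22.00 kg)
  SiO2: 131.5·0.7772 + 14.94·0.9949 + 31.24·0.3208 = 127.1 kg (target 127.0 kg)
  TiO2: 4.774·0.9898 = 4.725 kg (target 4.725 kg)
  ZrO2: 31.24·0.6782 = 21.19 kg (target 21.19 kg)
Glass-mass closure: total charge less LOI = 250.1 kg (summing oxide targets gives 250.0 kg; versus the stated basis of 250.0 kg — gaps are rounding artifacts).
Batch total: Σ batch = 323.8 kg; Σ batch·LOI gives LOI loss = 73.76 kg; yield = glass ÷ total batch = 77.22%.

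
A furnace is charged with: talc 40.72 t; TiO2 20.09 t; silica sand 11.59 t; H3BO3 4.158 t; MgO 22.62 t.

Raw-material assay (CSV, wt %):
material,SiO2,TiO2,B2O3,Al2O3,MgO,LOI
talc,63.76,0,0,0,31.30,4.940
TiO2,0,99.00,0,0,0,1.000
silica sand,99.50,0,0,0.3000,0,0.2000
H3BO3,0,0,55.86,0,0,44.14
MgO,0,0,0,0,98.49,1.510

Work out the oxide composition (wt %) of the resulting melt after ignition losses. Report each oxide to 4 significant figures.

Glass mass = 94.77 t (batch 99.18 − LOI 4.413).
Composition: SiO2 39.57%, TiO2 20.99%, B2O3 2.451%, Al2O3 0.03669%, MgO 36.96%

The whole derivation keeps exact precision throughout. Rounding to four significant figures extends to every mid-chain value as printed — a single rounding finalizes every reported number — the derived quantities are rebuilt from the weighed amounts on 94.77 t of glass at exact precision (the yield, net glass mass, LOI, five oxide percentages, totals) as quoted within problem or answer.
What the batch supplies per oxide:
  SiO2: 40.72·0.6376 + 11.59·0.9950 = 37.50 t
  TiO2: 20.09·0.9900 = 19.89 t
  B2O3: 4.158·0.5586 = 2.323 t
  Al2O3: 11.59·0.003000 = 0.03477 t
  MgO: 40.72·0.3130 + 22.62·0.9849 = 35.02 t
LOI: 40.72·0.04940 + 20.09·0.01000 + 11.59·0.002000 + 4.158·0.4414 + 22.62·0.01510 = 4.413 t
Glass = total batch minus LOI = 99.18 − 4.413 = 94.77 t (equal to the oxide-mass sum)
wt % = oxide mass / glass mass × 100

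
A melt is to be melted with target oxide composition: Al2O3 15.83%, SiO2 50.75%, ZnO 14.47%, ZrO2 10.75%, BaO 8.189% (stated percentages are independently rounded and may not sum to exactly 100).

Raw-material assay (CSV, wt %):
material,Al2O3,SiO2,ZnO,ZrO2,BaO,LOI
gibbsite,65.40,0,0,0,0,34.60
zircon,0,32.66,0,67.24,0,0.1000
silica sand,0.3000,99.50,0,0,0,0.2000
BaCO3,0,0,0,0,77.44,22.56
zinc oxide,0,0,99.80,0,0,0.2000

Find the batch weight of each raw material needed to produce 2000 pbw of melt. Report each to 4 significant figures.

Each numeric step carries full float precision throughout — values along the way are printed, rounded to four significant digits, as written — each reported number is rounded a single time; derived quantities are rebuilt using the weight values at 2000 pbw of glass in exact precision (five oxide percentages, ignition loss, glass mass, the yield, the totals) exactly as printed in question or answer.
Oxide-by-oxide targets in 2000 pbw melt:
  Al2O3: 15.83% × 2000 = 316.6 pbw
  SiO2: 50.75% × 2000 = 1015 pbw
  ZnO: 14.47% × 2000 = 289.4 pbw
  ZrO2: 10.75% × 2000 = 215.0 pbw
  BaO: 8.189% × 2000 = 163.8 pbw
Verifying the oxide balance with the batch weights as given, per the basis as stated (summed amounts equal target values once rounding is allowed for):
  Al2O3: 479.9·0.6540 + 915.1·0.003000 = 316.6 pbw (target 316.6 pbw)
  SiO2: 319.8·0.3266 + 915.1·0.9950 = 1015 pbw (target 1015 pbw)
  ZnO: 290.0·0.9980 = 289.4 pbw (target 289.4 pbw)
  ZrO2: 319.8·0.6724 = 215.0 pbw (target 215.0 pbw)
  BaO: 211.5·0.7744 = 163.8 pbw (target 163.8 pbw)
Consistency of the glass mass: whole batch net of LOI = 2000 pbw (targets for the oxides total 2000 pbw; against the stated basis, 2000 pbw — rounding explains the deltas).
Whole-batch sum: Σ batch = 2216 pbw; ignition loss, Σ(batch × LOI) = 216.5 pbw; yield, glass over the total, = 90.23%.

Batch per 2000 pbw melt:
  gibbsite: 479.9 pbw
  zircon: 319.8 pbw
  silica sand: 915.1 pbw
  BaCO3: 211.5 pbw
  zinc oxide: 290.0 pbw
Total batch = 2216 pbw; LOI loss = 216.5 pbw; yield = 90.23%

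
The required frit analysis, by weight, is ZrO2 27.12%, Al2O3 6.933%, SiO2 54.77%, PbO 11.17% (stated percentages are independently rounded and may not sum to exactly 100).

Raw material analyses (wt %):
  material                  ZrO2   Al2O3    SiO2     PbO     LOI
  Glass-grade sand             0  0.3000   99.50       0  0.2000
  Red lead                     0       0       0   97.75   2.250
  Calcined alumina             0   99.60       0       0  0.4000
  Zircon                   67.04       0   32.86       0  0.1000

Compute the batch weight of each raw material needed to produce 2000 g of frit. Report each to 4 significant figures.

The intermediate values are displayed rounded to four significant digits within the worked lines — all arithmetic keeps exact precision in every operation. Each reported value undergoes a single rounding — the derived quantities, which include the yield, four oxide percentages, totals, ignition loss, glass mass, are carried at full precision, as quoted within problem or answer, from the batch weights for 2000 g of glass.
Oxide-by-oxide targets in 2000 g frit:
  ZrO2: 27.12% × 2000 = 542.4 g
  Al2O3: 6.933% × 2000 = 138.7 g
  SiO2: 54.77% × 2000 = 1095 g
  PbO: 11.17% × 2000 = 223.4 g
Balance tally, oxide-wise, per the reported batch figures, against the basis in use (sum by sum, the targets are met given rounding of the digits):
  ZrO2: 809.1·0.6704 = 542.4 g (target 542.4 g)
  Al2O3: 833.7·0.003000 + 136.7·0.9960 = 138.7 g (target 138.7 g)
  SiO2: 833.7·0.9950 + 809.1·0.3286 = 1095 g (target 1095 g)
  PbO: 228.5·0.9775 = 223.4 g (target 223.4 g)
Glass-mass bookkeeping: net batch after ignition = 2000 g (the Σ of target masses is 2000 g; basis as stated: 2000 g — a pure rounding effect).
Adding the batch up: Σ batch = 2008 g; loss to ignition Σ batch·LOI = 8.165 g; yield, glass over the total, = 99.59%.

Batch per 2000 g frit:
  Glass-grade sand: 833.7 g
  Red lead: 228.5 g
  Calcined alumina: 136.7 g
  Zircon: 809.1 g
Total batch = 2008 g; LOI loss = 8.165 g; yield = 99.59%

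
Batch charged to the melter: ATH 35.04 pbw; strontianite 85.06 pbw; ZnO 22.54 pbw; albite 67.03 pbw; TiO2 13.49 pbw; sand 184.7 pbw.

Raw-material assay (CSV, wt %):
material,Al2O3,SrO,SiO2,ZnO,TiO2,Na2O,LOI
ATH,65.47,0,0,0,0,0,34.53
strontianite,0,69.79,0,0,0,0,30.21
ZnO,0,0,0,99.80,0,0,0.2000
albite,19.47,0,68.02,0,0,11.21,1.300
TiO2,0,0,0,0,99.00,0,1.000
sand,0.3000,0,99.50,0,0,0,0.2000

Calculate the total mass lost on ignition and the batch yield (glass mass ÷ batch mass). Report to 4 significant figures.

In-progress results are printed rounded to four significant figures when written out; the whole derivation keeps exact precision throughout — exactly one rounding lands on each reported value. Derived quantities are re-derived at exact precision (yield, net glass mass, the six compositions, the totals, ignition loss) using the weight values for 368.6 pbw of glass as given in the question or the answer.
Ignition loss by material:
  ATH: 35.04 × 0.3453 = 12.10 pbw
  strontianite: 85.06 × 0.3021 = 25.70 pbw
  ZnO: 22.54 × 0.002000 = 0.04508 pbw
  albite: 67.03 × 0.01300 = 0.8714 pbw
  TiO2: 13.49 × 0.01000 = 0.1349 pbw
  sand: 184.7 × 0.002000 = 0.3694 pbw
Total LOI = 39.22 pbw
Glass = batch − LOI = 407.9 − 39.22 = 368.6 pbw

LOI loss = 39.22 pbw; glass = 368.6 pbw; yield = 90.38%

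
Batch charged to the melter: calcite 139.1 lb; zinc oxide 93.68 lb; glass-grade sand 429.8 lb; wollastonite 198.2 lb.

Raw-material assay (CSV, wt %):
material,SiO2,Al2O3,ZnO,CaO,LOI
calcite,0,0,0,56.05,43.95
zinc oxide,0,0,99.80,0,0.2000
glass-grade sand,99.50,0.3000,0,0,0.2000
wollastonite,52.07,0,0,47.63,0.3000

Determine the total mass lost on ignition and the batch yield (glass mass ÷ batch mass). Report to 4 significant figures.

LOI loss = 62.78 lb; glass = 798.0 lb; yield = 92.71%

The whole derivation carries exact precision throughout — working values appear rounded to 4 significant digits alongside each step; a single rounding finalizes every reported number; the derived quantities (net glass mass, four oxide percentages, totals, yield, LOI) are re-derived from the weighed amounts at 798.0 lb of glass in exact precision as written in either problem or answer.
Per-material ignition loss:
  calcite: 139.1 × 0.4395 = 61.13 lb
  zinc oxide: 93.68 × 0.002000 = 0.1874 lb
  glass-grade sand: 429.8 × 0.002000 = 0.8596 lb
  wollastonite: 198.2 × 0.003000 = 0.5946 lb
Total LOI = 62.78 lb
Glass = batch − LOI = 860.8 − 62.78 = 798.0 lb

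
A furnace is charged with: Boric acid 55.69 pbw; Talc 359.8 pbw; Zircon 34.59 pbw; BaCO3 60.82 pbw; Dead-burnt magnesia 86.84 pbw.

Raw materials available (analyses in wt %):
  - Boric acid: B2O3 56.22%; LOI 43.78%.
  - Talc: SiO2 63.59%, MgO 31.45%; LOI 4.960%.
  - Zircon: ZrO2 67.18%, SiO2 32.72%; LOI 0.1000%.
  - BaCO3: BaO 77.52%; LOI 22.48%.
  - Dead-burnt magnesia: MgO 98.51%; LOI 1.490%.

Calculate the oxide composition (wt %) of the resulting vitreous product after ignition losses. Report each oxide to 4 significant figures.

Glass mass = 540.5 pbw (batch 597.7 − LOI 57.23).
Composition: BaO 8.723%, ZrO2 4.299%, SiO2 44.42%, MgO 36.76%, B2O3 5.792%

The working math keeps full precision end to end — mid-chain values are rounded off to 4 significant figures as shown — each reported value is rounded a single time. Derived quantities are re-derived from the weighed amounts at 540.5 pbw of glass in full float precision (the yield, the five compositions, the totals, ignition loss, glass mass) exactly as shown in question or answer.
Oxide masses out of the charge:
  BaO: 60.82·0.7752 = 47.15 pbw
  ZrO2: 34.59·0.6718 = 23.24 pbw
  SiO2: 359.8·0.6359 + 34.59·0.3272 = 240.1 pbw
  MgO: 359.8·0.3145 + 86.84·0.9851 = 198.7 pbw
  B2O3: 55.69·0.5622 = 31.31 pbw
LOI: 55.69·0.4378 + 359.8·0.04960 + 34.59·0.001000 + 60.82·0.2248 + 86.84·0.01490 = 57.23 pbw
Resulting glass, batch − LOI: 597.7 − 57.23 = 540.5 pbw (consistent with Σ oxide mass)
wt % = oxide mass / glass mass × 100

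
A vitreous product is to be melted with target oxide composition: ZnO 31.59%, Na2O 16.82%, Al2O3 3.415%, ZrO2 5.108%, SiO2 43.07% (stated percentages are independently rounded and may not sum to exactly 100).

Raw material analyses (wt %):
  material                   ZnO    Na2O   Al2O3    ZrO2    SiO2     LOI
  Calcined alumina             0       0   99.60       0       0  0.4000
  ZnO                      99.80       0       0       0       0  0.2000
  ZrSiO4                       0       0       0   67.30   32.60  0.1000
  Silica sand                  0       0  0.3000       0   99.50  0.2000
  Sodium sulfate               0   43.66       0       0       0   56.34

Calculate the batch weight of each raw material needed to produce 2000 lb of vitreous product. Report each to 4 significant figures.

All internal work runs at full precision all the way through; rounding to four significant digits extends to each working value as printed — a single rounding yields each reported value — derived quantities (yield, the totals, the five compositions, net glass mass, LOI) are computed in full float precision using the weight values on 2000 lb of glass, precisely as stated by question or answer.
The oxide mass targets at 2000 lb vitreous product:
  ZnO: 31.59% × 2000 = 631.8 lb
  Na2O: 16.82% × 2000 = 336.4 lb
  Al2O3: 3.415% × 2000 = 68.30 lb
  ZrO2: 5.108% × 2000 = 102.2 lb
  SiO2: 43.07% × 2000 = 861.4 lb
Checking each oxide sum applying the batch weights above, against the basis in use (summed amounts equal target values inside rounding margins):
  ZnO: 633.1·0.9980 = 631.8 lb (target 631.8 lb)
  Na2O: 770.5·0.4366 = 336.4 lb (target 336.4 lb)
  Al2O3: 66.12·0.9960 + 816.0·0.003000 = 68.30 lb (target 68.30 lb)
  ZrO2: 151.8·0.6730 = 102.2 lb (target 102.2 lb)
  SiO2: 151.8·0.3260 + 816.0·0.9950 = 861.4 lb (target 861.4 lb)
Mass balance on the glass: batch total minus LOI = 2000 lb (per-oxide target masses sum to 2000 lb; with the basis standing at 2000 lb — a pure rounding effect).
Summing the batch: Σ batch = 2438 lb; loss to ignition Σ batch·LOI = 437.4 lb; yield: glass divided by total = 82.05%.

Batch per 2000 lb vitreous product:
  Calcined alumina: 66.12 lb
  ZnO: 633.1 lb
  ZrSiO4: 151.8 lb
  Silica sand: 816.0 lb
  Sodium sulfate: 770.5 lb
Total batch = 2438 lb; LOI loss = 437.4 lb; yield = 82.05%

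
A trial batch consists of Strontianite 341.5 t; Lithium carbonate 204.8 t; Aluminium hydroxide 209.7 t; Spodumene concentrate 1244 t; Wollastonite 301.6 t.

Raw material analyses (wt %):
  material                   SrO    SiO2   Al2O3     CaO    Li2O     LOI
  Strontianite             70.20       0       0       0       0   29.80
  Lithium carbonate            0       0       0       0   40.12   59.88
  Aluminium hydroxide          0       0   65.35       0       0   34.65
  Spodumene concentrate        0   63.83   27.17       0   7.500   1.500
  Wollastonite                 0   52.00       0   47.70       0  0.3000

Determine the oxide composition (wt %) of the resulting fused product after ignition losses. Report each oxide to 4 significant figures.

Glass mass = 1985 t (batch 2302 − LOI 316.6).
Composition: SrO 12.08%, SiO2 47.90%, Al2O3 23.93%, CaO 7.248%, Li2O 8.840%

Each numeric step holds full float precision through every step — working values are printed rounded to 4 significant figures at each printed step. Each reported value receives exactly one rounding. Derived quantities, including five oxide percentages, the yield, glass mass, ignition loss, the totals, are carried from the batch weights for 1985 t of glass in full float precision as set out in problem or answer.
Oxide masses out of the charge:
  SrO: 341.5·0.7020 = 239.7 t
  SiO2: 1244·0.6383 + 301.6·0.5200 = 950.9 t
  Al2O3: 209.7·0.6535 + 1244·0.2717 = 475.0 t
  CaO: 301.6·0.4770 = 143.9 t
  Li2O: 204.8·0.4012 + 1244·0.07500 = 175.5 t
LOI: 341.5·0.2980 + 204.8·0.5988 + 209.7·0.3465 + 1244·0.01500 + 301.6·0.003000 = 316.6 t
Resulting glass, batch − LOI: 2302 − 316.6 = 1985 t (= Σ oxide masses)
percent by weight: oxide/glass ×100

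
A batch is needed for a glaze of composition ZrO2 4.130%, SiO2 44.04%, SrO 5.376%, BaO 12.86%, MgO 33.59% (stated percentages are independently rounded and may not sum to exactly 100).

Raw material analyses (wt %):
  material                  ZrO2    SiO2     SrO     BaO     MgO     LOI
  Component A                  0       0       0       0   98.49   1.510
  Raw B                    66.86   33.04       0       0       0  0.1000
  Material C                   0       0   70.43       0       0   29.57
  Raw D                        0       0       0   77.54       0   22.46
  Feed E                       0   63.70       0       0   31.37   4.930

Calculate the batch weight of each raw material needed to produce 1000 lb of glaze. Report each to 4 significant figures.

The whole derivation maintains exact precision throughout; the intermediate values appear (rounded to four significant digits) between the steps; each reported value receives exactly one rounding. All derived quantities are re-derived in full float precision (totals, yield, LOI, the five compositions, glass mass) from the weighed amounts per 1000 lb of glass, as they appear in problem or answer.
Per-oxide target masses for 1000 lb glaze:
  ZrO2: 4.130% × 1000 = 41.30 lb
  SiO2: 44.04% × 1000 = 440.4 lb
  SrO: 5.376% × 1000 = 53.76 lb
  BaO: 12.86% × 1000 = 128.6 lb
  MgO: 33.59% × 1000 = 335.9 lb
Checking each oxide sum applying the batch weights above, versus the basis set out (sum by sum, the targets are met inside rounding margins):
  ZrO2: 61.77·0.6686 = 41.30 lb (target 41.30 lb)
  SiO2: 61.77·0.3304 + 659.3·0.6370 = 440.4 lb (target 440.4 lb)
  SrO: 76.33·0.7043 = 53.76 lb (target 53.76 lb)
  BaO: 165.8·0.7754 = 128.6 lb (target 128.6 lb)
  MgO: 131.0·0.9849 + 659.3·0.3137 = 335.8 lb (target 335.9 lb)
Glass-mass bookkeeping: net batch after ignition = 999.8 lb (summing oxide targets gives 1000 lb; the stated basis being 1000 lb — rounding explains the deltas).
Whole-batch sum: Σ batch = 1094 lb; ignition loss, Σ(batch × LOI) = 94.35 lb; glass ÷ batch gives a yield of 91.38%.

Batch per 1000 lb glaze:
  Component A: 131.0 lb
  Raw B: 61.77 lb
  Material C: 76.33 lb
  Raw D: 165.8 lb
  Feed E: 659.3 lb
Total batch = 1094 lb; LOI loss = 94.35 lb; yield = 91.38%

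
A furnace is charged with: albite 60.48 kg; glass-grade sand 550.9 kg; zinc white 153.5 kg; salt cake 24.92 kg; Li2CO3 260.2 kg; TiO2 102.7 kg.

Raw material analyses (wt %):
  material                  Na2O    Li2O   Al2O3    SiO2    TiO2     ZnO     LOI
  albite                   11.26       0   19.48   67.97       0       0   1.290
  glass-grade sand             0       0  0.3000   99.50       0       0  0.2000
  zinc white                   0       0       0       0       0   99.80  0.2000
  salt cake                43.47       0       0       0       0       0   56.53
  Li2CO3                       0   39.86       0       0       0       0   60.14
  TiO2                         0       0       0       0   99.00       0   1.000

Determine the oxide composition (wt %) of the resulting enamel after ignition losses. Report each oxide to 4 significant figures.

The working math holds exact precision end to end; mid-chain values appear with 4-significant-digit rounding across the worked steps; each reported value is rounded only once; all derived quantities, including net glass mass, six oxide percentages, LOI, totals, the yield, are computed from the batch weights at 978.9 kg of glass at full precision, precisely as stated by question or answer.
What the batch supplies per oxide:
  Na2O: 60.48·0.1126 + 24.92·0.4347 = 17.64 kg
  Li2O: 260.2·0.3986 = 103.7 kg
  Al2O3: 60.48·0.1948 + 550.9·0.003000 = 13.43 kg
  SiO2: 60.48·0.6797 + 550.9·0.9950 = 589.3 kg
  TiO2: 102.7·0.9900 = 101.7 kg
  ZnO: 153.5·0.9980 = 153.2 kg
LOI: 60.48·0.01290 + 550.9·0.002000 + 153.5·0.002000 + 24.92·0.5653 + 260.2·0.6014 + 102.7·0.01000 = 173.8 kg
The glass mass, total less LOI, = 1153 − 173.8 = 978.9 kg (matching Σ of the oxides)
oxide / glass × 100 gives the wt %

Glass mass = 978.9 kg (batch 1153 − LOI 173.8).
Composition: Na2O 1.802%, Li2O 10.59%, Al2O3 1.372%, SiO2 60.19%, TiO2 10.39%, ZnO 15.65%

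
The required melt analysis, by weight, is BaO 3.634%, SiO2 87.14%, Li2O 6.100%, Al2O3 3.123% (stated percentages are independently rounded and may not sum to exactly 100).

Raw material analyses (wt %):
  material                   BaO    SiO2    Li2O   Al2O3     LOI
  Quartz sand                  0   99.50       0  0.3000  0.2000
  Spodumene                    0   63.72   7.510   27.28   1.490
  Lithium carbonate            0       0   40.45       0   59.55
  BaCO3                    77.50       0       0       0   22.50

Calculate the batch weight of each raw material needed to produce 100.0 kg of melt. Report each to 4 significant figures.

Each numeric step carries full float precision in every operation — intermediates appear rounded to 4 significant figures in the printout; every reported number is rounded only once. Derived quantities (four oxide percentages, glass mass, the yield, ignition loss, the totals) are rebuilt at full precision using the weight values per 100.0 kg of glass exactly as printed in the problem or the answer.
Target masses of each oxide per 100.0 kg melt:
  BaO: 3.634% × 100.0 = 3.634 kg
  SiO2: 87.14% × 100.0 = 87.14 kg
  Li2O: 6.100% × 100.0 = 6.100 kg
  Al2O3: 3.123% × 100.0 = 3.123 kg
Verifying the oxide balance per the reported batch figures, per the basis as stated (sum by sum, the targets are met up to rounding of the answer):
  BaO: 4.689·0.7750 = 3.634 kg (target 3.634 kg)
  SiO2: 80.82·0.9950 + 10.56·0.6372 = 87.14 kg (target 87.14 kg)
  Li2O: 10.56·0.07510 + 13.12·0.4045 = 6.100 kg (target 6.100 kg)
  Al2O3: 80.82·0.003000 + 10.56·0.2728 = 3.123 kg (target 3.123 kg)
Glass-mass sanity pass: total batch − LOI = 100.0 kg (per-oxide target masses sum to 100.0 kg; basis as stated: 100.0 kg — gaps are rounding artifacts).
Adding the batch up: Σ batch = 109.2 kg; loss to ignition Σ batch·LOI = 9.187 kg; yield = glass ÷ total batch = 91.59%.

Batch per 100.0 kg melt:
  Quartz sand: 80.82 kg
  Spodumene: 10.56 kg
  Lithium carbonate: 13.12 kg
  BaCO3: 4.689 kg
Total batch = 109.2 kg; LOI loss = 9.187 kg; yield = 91.59%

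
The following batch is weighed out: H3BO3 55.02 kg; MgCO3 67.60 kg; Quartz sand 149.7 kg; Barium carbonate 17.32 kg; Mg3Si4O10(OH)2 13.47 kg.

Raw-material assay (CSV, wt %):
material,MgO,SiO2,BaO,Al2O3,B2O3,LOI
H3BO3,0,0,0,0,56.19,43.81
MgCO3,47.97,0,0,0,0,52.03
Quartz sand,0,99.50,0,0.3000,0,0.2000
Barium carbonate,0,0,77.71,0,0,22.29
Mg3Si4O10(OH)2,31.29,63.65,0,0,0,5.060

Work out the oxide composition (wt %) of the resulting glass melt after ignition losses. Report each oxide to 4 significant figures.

Glass mass = 239.0 kg (batch 303.1 − LOI 64.12).
Composition: MgO 15.33%, SiO2 65.91%, BaO 5.632%, Al2O3 0.1879%, B2O3 12.94%

Values along the way are printed, rounded to 4 significant figures, when written out; every computation holds full precision through the solve — each reported value undergoes a single rounding; all derived quantities are carried using the weight values at 239.0 kg of glass at exact precision (yield, the five compositions, net glass mass, ignition loss, the totals), as they appear in the problem or the answer.
What the batch supplies per oxide:
  MgO: 67.60·0.4797 + 13.47·0.3129 = 36.64 kg
  SiO2: 149.7·0.9950 + 13.47·0.6365 = 157.5 kg
  BaO: 17.32·0.7771 = 13.46 kg
  Al2O3: 149.7·0.003000 = 0.4491 kg
  B2O3: 55.02·0.5619 = 30.92 kg
LOI: 55.02·0.4381 + 67.60·0.5203 + 149.7·0.002000 + 17.32·0.2229 + 13.47·0.05060 = 64.12 kg
Net of LOI, the glass mass = 303.1 − 64.12 = 239.0 kg (equal to the oxide-mass sum)
percent share: oxide ÷ glass, ×100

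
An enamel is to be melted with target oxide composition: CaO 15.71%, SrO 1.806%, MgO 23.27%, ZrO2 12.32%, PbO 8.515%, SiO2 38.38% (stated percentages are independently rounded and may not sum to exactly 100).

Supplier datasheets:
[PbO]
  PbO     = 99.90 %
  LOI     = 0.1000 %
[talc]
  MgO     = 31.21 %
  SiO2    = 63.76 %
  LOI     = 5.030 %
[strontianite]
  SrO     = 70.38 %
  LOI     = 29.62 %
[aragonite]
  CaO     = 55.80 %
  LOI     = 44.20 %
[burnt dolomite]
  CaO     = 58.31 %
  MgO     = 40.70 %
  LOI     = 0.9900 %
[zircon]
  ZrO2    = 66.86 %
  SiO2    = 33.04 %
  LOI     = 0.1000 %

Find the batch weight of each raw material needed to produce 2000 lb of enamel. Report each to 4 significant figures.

Batch per 2000 lb enamel:
  PbO: 170.5 lb
  talc: 1013 lb
  strontianite: 51.32 lb
  aragonite: 179.8 lb
  burnt dolomite: 366.8 lb
  zircon: 368.5 lb
Total batch = 2150 lb; LOI loss = 149.8 lb; yield = 93.03%

In-progress results are displayed, with 4-significant-digit rounding, in the printout — the whole derivation keeps full precision at each step; each reported figure undergoes a single rounding. The derived quantities are carried at full float precision (the six compositions, totals, glass mass, ignition loss, the yield) from the weighed amounts at 2000 lb of glass, as written in the problem or answer text.
The oxide mass targets at 2000 lb enamel:
  CaO: 15.71% × 2000 = 314.2 lb
  SrO: 1.806% × 2000 = 36.12 lb
  MgO: 23.27% × 2000 = 465.4 lb
  ZrO2: 12.32% × 2000 = 246.4 lb
  PbO: 8.515% × 2000 = 170.3 lb
  SiO2: 38.38% × 2000 = 767.6 lb
Sums-versus-targets review from the weights as reported, relative to the basis at hand (summed amounts equal target values within answer rounding):
  CaO: 179.8·0.5580 + 366.8·0.5831 = 314.2 lb (target 314.2 lb)
  SrO: 51.32·0.7038 = 36.12 lb (target 36.12 lb)
  MgO: 1013·0.3121 + 366.8·0.4070 = 465.4 lb (target 465.4 lb)
  ZrO2: 368.5·0.6686 = 246.4 lb (target 246.4 lb)
  PbO: 170.5·0.9990 = 170.3 lb (target 170.3 lb)
  SiO2: 1013·0.6376 + 368.5·0.3304 = 767.6 lb (target 767.6 lb)
Consistency of the glass mass: Σ batch − LOI loss = 2000 lb (per-oxide target masses sum to 2000 lb; against the stated basis, 2000 lb — any gap is answer rounding).
Batch total: Σ batch = 2150 lb; Σ batch·LOI gives LOI loss = 149.8 lb; yield, glass over the total, = 93.03%.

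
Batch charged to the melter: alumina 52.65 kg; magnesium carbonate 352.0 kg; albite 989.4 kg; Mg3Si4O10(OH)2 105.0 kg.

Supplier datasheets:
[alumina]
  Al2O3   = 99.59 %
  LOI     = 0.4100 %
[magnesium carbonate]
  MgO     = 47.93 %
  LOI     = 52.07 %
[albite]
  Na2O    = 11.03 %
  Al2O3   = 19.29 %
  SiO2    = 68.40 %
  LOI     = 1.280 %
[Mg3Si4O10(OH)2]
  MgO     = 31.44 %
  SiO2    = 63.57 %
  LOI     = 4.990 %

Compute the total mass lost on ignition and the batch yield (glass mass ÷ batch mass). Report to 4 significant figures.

LOI loss = 201.4 kg; glass = 1298 kg; yield = 86.56%

Intermediates appear rounded to four significant digits alongside each step — each numeric step carries exact precision at every stage; every reported figure takes a single rounding. All derived quantities are rebuilt in exact precision (totals, the four compositions, yield, ignition loss, glass mass) starting from the weights per 1298 kg of glass, as given in the problem or the answer.
LOI of each material in turn:
  alumina: 52.65 × 0.004100 = 0.2159 kg
  magnesium carbonate: 352.0 × 0.5207 = 183.3 kg
  albite: 989.4 × 0.01280 = 12.66 kg
  Mg3Si4O10(OH)2: 105.0 × 0.04990 = 5.239 kg
Total LOI = 201.4 kg
Glass = batch − LOI = 1499 − 201.4 = 1298 kg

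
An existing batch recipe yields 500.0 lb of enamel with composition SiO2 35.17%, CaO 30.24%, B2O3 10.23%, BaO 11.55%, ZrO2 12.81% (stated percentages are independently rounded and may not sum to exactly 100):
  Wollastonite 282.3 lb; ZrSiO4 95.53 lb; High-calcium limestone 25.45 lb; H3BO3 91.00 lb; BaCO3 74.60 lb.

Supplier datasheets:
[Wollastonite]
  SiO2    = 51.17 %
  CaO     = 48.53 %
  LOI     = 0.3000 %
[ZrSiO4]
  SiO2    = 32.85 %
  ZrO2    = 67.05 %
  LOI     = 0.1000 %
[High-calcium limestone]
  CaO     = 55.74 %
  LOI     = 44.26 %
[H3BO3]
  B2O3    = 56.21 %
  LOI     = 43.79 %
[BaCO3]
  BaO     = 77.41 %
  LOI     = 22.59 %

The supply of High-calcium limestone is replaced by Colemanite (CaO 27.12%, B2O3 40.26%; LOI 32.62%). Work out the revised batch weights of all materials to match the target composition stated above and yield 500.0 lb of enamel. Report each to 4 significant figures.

Revised batch per 500.0 lb enamel:
  Wollastonite: 282.3 lb
  ZrSiO4: 95.53 lb
  Colemanite: 52.30 lb
  H3BO3: 53.54 lb
  BaCO3: 74.60 lb
Total batch = 558.3 lb; LOI loss = 58.30 lb

All internal work maintains full precision at all times; mid-chain values are shown with 4-significant-digit rounding across the worked steps. Each reported number carries a single rounding; all derived quantities are carried in full precision (the yield, the totals, glass mass, LOI, the five compositions) from the weighed amounts per 500.0 lb of glass as given in the problem or the answer.
Target masses of each oxide per 500.0 lb enamel:
  SiO2: 35.17% × 500.0 = 175.8 lb
  CaO: 30.24% × 500.0 = 151.2 lb
  B2O3: 10.23% × 500.0 = 51.15 lb
  BaO: 11.55% × 500.0 = 57.75 lb
  ZrO2: 12.81% × 500.0 = 64.05 lb
Per-oxide balance check per the reported batch figures, on the stated basis (every target is met by its sum exact up to rounding of places):
  SiO2: 282.3·0.5117 + 95.53·0.3285 = 175.8 lb (target 175.8 lb)
  CaO: 282.3·0.4853 + 52.30·0.2712 = 151.2 lb (target 151.2 lb)
  B2O3: 52.30·0.4026 + 53.54·0.5621 = 51.15 lb (target 51.15 lb)
  BaO: 74.60·0.7741 = 57.75 lb (target 57.75 lb)
  ZrO2: 95.53·0.6705 = 64.05 lb (target 64.05 lb)
Glass-mass sanity pass: batch total minus LOI = 500.0 lb (oxide target masses add up to 500.0 lb; with the basis standing at 500.0 lb — deltas are rounding alone).
Whole-batch sum: Σ batch = 558.3 lb; Σ batch·LOI gives LOI loss = 58.30 lb; yield = glass ÷ total batch = 89.56%.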